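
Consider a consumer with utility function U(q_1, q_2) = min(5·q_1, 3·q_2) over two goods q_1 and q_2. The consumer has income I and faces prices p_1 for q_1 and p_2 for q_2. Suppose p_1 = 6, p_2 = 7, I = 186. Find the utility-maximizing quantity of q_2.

q_2* = 17.5472

With perfect complements, no substitution: consume in ratio q_1:q_2 = 3:5.
Budget: p_1·q_1 + p_2·(5/3)·q_1 = I, so (3·p_1 + 5·p_2)·q_1 = 3·I.
Demand: q_1*(p_1,p_2,I) = 3·I/(3·p_1 + 5·p_2), q_2* = 5·I/(3·p_1 + 5·p_2).
Here 3·6 + 5·7 = 53, giving q_2* = 17.5472.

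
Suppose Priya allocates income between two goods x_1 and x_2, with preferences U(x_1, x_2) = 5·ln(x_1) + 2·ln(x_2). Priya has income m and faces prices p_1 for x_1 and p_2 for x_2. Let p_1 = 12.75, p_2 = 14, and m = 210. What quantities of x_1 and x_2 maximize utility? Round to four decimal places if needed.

MU_x_1/MU_x_2 = (5·x_2)/(2·x_1); tangency sets this equal to p_1/p_2.
Rearranging, p_2·x_2 = (2/5)·p_1·x_1. Substituting into the budget gives p_1·x_1·(1 + (2/5)) = m.
Demand: x_1*(p_1,p_2,m) = 5/7·m/p_1 and x_2* = 2/7·m/p_2.
At p_1=12.75, p_2=14, m=210: x_1* = 5/7·210/12.75 = 11.7647, x_2* = 4.2857.

x_1* = 11.7647, x_2* = 4.2857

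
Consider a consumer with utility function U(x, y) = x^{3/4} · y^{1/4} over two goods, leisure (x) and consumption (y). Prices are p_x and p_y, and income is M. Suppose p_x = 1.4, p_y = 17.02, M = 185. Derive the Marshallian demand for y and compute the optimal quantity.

y* = 2.7174

MU_x/MU_y = (0.75·y)/(0.25·x); tangency sets this equal to p_x/p_y.
So 0.75·p_y·y = 0.25·p_x·x; combined with the budget, a share 0.75 of income goes to x.
Demand: x*(p_x,p_y,M) = 0.75·M/p_x and y* = 0.25·M/p_y.
At p_x=1.4, p_y=17.02, M=185: y* = 0.25·185/17.02 = 2.7174.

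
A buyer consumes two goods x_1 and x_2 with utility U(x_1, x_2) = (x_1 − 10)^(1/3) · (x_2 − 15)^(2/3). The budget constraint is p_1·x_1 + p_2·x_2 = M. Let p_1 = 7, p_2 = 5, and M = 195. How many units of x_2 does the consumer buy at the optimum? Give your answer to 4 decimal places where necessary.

This is Cobb-Douglas in (x_1−10, x_2−15): tangency gives 1/3·p_2·(x_2−15) = 2/3·p_1·(x_1−10).
After buying the subsistence bundle (10, 15), a share 1/3 of the remaining income goes to x_1: x_1* = 10 + 1/3·(M − 10p_1 − 15p_2)/p_1.
Discretionary income = 195 − 10·7 − 15·5 = 50; x_2* = 15 + 2/3·50/5 = 21.6667.

x_2* = 21.6667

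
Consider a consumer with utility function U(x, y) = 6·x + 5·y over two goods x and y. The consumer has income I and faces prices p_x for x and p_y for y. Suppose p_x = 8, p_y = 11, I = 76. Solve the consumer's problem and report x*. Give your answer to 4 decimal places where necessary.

x* = 9.5

Linear utility — the consumer picks whichever good has higher MU/price: 6/8 = 0.75 vs 5/11 = 0.4545.
x gives more utility per dollar, so spend all income on x: x* = I/p_x, y* = 0.
Numerically: x* = 9.5, y* = 0.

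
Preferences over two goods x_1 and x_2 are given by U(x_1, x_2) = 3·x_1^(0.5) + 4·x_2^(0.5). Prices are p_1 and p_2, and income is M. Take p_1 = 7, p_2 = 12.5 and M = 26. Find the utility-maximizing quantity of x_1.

From the CES first-order condition, (3/4)·(x_2/x_1)^(0.5) = p_1/p_2.
Hence x_2/x_1 = ((4/3)·p_1/p_2)^(1/(0.5)), i.e. raised to the 2 power.
Substitute x_2 = (x_2/x_1)·x_1 into the budget: x_1* = M/(p_1 + p_2·(x_2/x_1)).
Numerically x_2/x_1 = 0.557511, so x_1* = 26/(7 + 12.5·0.557511) = 1.8613.

x_1* = 1.8613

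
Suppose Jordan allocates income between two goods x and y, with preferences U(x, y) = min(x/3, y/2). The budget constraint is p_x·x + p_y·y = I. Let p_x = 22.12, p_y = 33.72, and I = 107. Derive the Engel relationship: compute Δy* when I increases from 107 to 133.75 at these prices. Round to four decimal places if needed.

Δy* = 0.3999

Here 3·22.12 + 2·33.72 = 133.8, giving y* = 1.5994.
At I' = 133.75: y* = 1.9993. Change: 1.9993 − 1.5994 = 0.3999.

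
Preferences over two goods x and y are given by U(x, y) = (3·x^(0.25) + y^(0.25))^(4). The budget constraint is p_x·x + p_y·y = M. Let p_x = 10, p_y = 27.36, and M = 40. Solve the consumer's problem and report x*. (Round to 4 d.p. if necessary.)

x* = 3.4327

With the ratio pinned down, the budget gives x* = M/(p_x + p_y·(y/x)) and y* = (y/x)·x*.
Numerically y/x = 0.060397, so x* = 40/(10 + 27.36·0.060397) = 3.4327.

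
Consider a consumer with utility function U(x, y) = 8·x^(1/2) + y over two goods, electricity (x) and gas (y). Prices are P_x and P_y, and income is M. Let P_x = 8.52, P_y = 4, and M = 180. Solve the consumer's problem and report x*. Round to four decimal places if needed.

x* = 3.5266

MU_x = 4/√x, MU_y = 1. Tangency: 4/√x = P_x/P_y.
Thus x* = (4·P_y/P_x)² — independent of M — with the rest of income spent on y.
Plugging in: x* = (4·4/8.52)² = 3.5266.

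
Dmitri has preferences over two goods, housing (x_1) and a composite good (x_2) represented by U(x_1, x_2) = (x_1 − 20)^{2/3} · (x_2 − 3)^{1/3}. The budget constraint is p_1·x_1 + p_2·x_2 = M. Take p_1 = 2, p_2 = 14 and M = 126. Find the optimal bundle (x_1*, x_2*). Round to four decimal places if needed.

After buying the subsistence bundle (20, 3), a share 2/3 of the remaining income goes to x_1: x_1* = 20 + 2/3·(M − 20p_1 − 3p_2)/p_1.
Discretionary income = 126 − 20·2 − 3·14 = 44; x_1* = 20 + 2/3·44/2 = 34.6667; x_2* = 3 + 1/3·44/14 = 4.0476.

x_1* = 34.6667, x_2* = 4.0476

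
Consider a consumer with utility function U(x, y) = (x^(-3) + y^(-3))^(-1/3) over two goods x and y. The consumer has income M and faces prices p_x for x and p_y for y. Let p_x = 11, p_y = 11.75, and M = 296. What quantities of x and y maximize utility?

x* = 13.1218, y* = 12.9072

From the CES first-order condition, (y/x)^(4) = p_x/p_y.
Hence y/x = (p_x/p_y)^(1/(4)), i.e. raised to the 0.25 power.
Substitute y = (y/x)·x into the budget: x* = M/(p_x + p_y·(y/x)).
Numerically y/x = 0.983646, so x* = 296/(11 + 11.75·0.983646) = 13.1218 and y* = 0.983646·13.1218 = 12.9072.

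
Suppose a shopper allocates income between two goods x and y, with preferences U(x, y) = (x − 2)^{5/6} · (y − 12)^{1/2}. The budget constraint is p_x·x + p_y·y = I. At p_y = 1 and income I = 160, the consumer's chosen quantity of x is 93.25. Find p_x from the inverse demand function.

p_x = 1

This is Cobb-Douglas in (x−2, y−12): tangency gives 5/6·p_y·(y−12) = 0.5·p_x·(x−2).
Substituting into the budget: x* = 2 + 0.625·(I − 2·p_x − 12·p_y)/p_x, and y* = 12 + 0.375·(…)/p_y.
Set x* = 93.25 in the demand function and solve for p_x: p_x = 1.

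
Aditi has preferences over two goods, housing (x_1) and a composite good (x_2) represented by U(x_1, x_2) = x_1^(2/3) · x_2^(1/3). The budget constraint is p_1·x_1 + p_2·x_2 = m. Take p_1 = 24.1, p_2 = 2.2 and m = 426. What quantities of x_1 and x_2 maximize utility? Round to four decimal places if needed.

The MRS is 2·x_2/x_1. Set MRS = p_1/p_2.
So 2/3·p_2·x_2 = 1/3·p_1·x_1; combined with the budget, a share 2/3 of income goes to x_1.
Demand: x_1*(p_1,p_2,m) = 2/3·m/p_1 and x_2* = 1/3·m/p_2.
At p_1=24.1, p_2=2.2, m=426: x_1* = 2/3·426/24.1 = 11.7842, x_2* = 64.5455.

x_1* = 11.7842, x_2* = 64.5455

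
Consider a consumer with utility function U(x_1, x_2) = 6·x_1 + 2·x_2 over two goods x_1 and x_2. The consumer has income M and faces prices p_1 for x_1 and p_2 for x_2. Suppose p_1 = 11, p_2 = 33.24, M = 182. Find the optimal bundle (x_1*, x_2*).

x_1* = 16.5455, x_2* = 0

Linear utility — the consumer picks whichever good has higher MU/price: 6/11 = 0.5455 vs 2/33.24 = 0.0602.
x_1 gives more utility per dollar, so spend all income on x_1: x_1* = M/p_1, x_2* = 0.
Numerically: x_1* = 16.5455, x_2* = 0.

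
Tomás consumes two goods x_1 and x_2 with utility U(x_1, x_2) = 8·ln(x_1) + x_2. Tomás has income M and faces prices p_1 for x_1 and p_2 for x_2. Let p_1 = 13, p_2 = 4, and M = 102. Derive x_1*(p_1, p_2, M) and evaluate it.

Set MRS = p_1/p_2: (8/x_1)/1 = p_1/p_2.
So x_1*(p_1,p_2) = 8·p_2/p_1, independent of income; and x_2* = (M − 8·p_2)/p_2.
At the given prices: x_1* = 8·4/13 = 2.4615.

x_1* = 2.4615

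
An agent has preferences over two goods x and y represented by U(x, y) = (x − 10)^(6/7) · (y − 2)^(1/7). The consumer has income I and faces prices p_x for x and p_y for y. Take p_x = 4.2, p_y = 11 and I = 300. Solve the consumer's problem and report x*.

x* = 58.1633

Let x' = x−10, y' = y−2. MRS = 6·y'/x' = p_x/p_y.
After buying the subsistence bundle (10, 2), a share 6/7 of the remaining income goes to x: x* = 10 + 6/7·(I − 10p_x − 2p_y)/p_x.
Discretionary income = 300 − 10·4.2 − 2·11 = 236; x* = 10 + 6/7·236/4.2 = 58.1633.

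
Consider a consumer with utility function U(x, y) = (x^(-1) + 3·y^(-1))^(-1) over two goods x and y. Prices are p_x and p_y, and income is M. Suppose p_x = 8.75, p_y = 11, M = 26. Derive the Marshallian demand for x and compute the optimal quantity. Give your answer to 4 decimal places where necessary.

x* = 1.01

MRS = MU_x/MU_y = (1/3)·(y/x)^(2). Set equal to p_x/p_y.
Hence y/x = (3·p_x/p_y)^(1/(2)), i.e. raised to the 0.5 power.
Substitute y = (y/x)·x into the budget: x* = M/(p_x + p_y·(y/x)).
Numerically y/x = 1.544786, so x* = 26/(8.75 + 11·1.544786) = 1.01.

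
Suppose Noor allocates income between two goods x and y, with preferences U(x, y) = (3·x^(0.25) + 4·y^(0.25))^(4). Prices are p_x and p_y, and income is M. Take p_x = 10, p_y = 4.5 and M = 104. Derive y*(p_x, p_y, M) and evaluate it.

y* = 15.1829

Substitute y = (y/x)·x into the budget: x* = M/(p_x + p_y·(y/x)).
Numerically y/x = 4.255673, so x* = 104/(10 + 4.5·4.255673) = 3.5677 and y* = 4.255673·3.5677 = 15.1829.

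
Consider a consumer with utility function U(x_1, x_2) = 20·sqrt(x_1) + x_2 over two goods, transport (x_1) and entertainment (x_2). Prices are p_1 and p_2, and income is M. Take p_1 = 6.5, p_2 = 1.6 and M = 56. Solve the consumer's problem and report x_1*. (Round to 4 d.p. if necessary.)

MU_x_1 = 10/√x_1, MU_x_2 = 1. Tangency: 10/√x_1 = p_1/p_2.
Thus x_1* = (10·p_2/p_1)² — independent of M — with the rest of income spent on x_2.
Plugging in: x_1* = (10·1.6/6.5)² = 6.0592.

x_1* = 6.0592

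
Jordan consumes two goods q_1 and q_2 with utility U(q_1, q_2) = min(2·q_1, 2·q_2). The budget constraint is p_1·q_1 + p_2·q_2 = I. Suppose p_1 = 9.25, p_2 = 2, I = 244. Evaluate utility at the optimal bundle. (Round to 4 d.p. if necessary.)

With perfect complements, no substitution: consume in ratio q_1:q_2 = 2:2.
Budget: p_1·q_1 + p_2·q_1 = I, so (2·p_1 + 2·p_2)·q_1 = 2·I.
Demand: q_1*(p_1,p_2,I) = 2·I/(2·p_1 + 2·p_2), q_2* = 2·I/(2·p_1 + 2·p_2).
Here 2·9.25 + 2·2 = 22.5, giving q_1* = 21.6889 and q_2* = 21.6889.
Utility at the optimum: U(21.6889, 21.6889) = 43.3778.

V = 43.3778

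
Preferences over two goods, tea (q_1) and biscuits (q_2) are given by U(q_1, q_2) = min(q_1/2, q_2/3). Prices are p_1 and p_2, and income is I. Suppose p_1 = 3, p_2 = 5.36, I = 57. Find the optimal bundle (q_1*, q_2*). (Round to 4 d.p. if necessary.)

Leontief preferences: the optimum is at the kink where q_1/2 = q_2/3, i.e. q_2 = (3/2)·q_1.
Budget: p_1·q_1 + p_2·(3/2)·q_1 = I, so (2·p_1 + 3·p_2)·q_1 = 2·I.
Demand: q_1*(p_1,p_2,I) = 2·I/(2·p_1 + 3·p_2), q_2* = 3·I/(2·p_1 + 3·p_2).
Here 2·3 + 3·5.36 = 22.08, giving q_1* = 5.163 and q_2* = 7.7446.

q_1* = 5.163, q_2* = 7.7446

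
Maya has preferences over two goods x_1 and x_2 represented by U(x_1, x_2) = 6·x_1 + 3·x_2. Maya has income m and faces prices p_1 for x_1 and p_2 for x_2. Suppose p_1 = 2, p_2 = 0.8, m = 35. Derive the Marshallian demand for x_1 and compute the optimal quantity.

Linear utility — the consumer picks whichever good has higher MU/price: 6/2 = 3 vs 3/0.8 = 3.75.
x_2 gives more utility per dollar, so spend all income on x_2: x_2* = m/p_2, x_1* = 0.
Numerically: x_1* = 0, x_2* = 43.75.

x_1* = 0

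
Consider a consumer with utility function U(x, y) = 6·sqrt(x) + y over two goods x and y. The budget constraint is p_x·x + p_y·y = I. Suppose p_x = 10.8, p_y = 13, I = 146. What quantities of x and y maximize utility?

Utility is quasi-linear in y; the FOC for x is 3/√x = p_x/p_y.
Thus x* = (3·p_y/p_x)² — independent of I — with the rest of income spent on y.
Plugging in: x* = (3·13/10.8)² = 13.0401, y* = 0.3974.

x* = 13.0401, y* = 0.3974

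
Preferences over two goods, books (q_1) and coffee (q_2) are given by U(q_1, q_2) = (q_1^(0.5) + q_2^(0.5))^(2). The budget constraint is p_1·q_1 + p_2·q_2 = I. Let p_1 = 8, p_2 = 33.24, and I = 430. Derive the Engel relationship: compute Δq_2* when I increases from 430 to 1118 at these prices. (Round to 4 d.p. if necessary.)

From the CES first-order condition, (q_2/q_1)^(0.5) = p_1/p_2.
Hence q_2/q_1 = (p_1/p_2)^(1/(0.5)), i.e. raised to the 2 power.
With the ratio pinned down, the budget gives q_1* = I/(p_1 + p_2·(q_2/q_1)) and q_2* = (q_2/q_1)·q_1*.
Numerically q_2/q_1 = 0.057924, so q_1* = 430/(8 + 33.24·0.057924) = 43.3232 and q_2* = 0.057924·43.3232 = 2.5095.
At I' = 1118: q_2* = 6.5246. Change: 6.5246 − 2.5095 = 4.0151.

Δq_2* = 4.0151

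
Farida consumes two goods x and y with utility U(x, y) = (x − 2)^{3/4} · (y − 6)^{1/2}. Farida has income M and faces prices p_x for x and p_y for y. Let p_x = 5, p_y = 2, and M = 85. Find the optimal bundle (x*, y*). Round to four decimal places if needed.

x* = 9.56, y* = 18.6

Let x' = x−2, y' = y−6. MRS = (3/2)·y'/x' = p_x/p_y.
Substituting into the budget: x* = 2 + 0.6·(M − 2·p_x − 6·p_y)/p_x, and y* = 6 + 0.4·(…)/p_y.
Discretionary income = 85 − 2·5 − 6·2 = 63; x* = 2 + 0.6·63/5 = 9.56; y* = 6 + 0.4·63/2 = 18.6.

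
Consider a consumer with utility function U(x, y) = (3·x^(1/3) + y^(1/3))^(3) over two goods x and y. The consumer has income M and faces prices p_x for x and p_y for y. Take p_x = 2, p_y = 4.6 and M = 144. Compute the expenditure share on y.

share on y = 0.1126

MRS = MU_x/MU_y = 3·(y/x)^(2/3). Set equal to p_x/p_y.
Solve for the ratio: y/x = [(1/3)·p_x/p_y]^(1.5).
Substitute y = (y/x)·x into the budget: x* = M/(p_x + p_y·(y/x)).
Numerically y/x = 0.055173, so x* = 144/(2 + 4.6·0.055173) = 63.8922 and y* = 0.055173·63.8922 = 3.5251.
Expenditure on y: 4.6·3.5251 = 16.2156; share = 0.1126.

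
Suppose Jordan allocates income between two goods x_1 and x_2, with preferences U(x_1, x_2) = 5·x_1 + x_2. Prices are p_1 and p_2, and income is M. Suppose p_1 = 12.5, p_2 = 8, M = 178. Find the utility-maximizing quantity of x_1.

x_1* = 14.24

Linear utility — the consumer picks whichever good has higher MU/price: 5/12.5 = 0.4 vs 1/8 = 0.125.
x_1 gives more utility per dollar, so spend all income on x_1: x_1* = M/p_1, x_2* = 0.
Numerically: x_1* = 14.24, x_2* = 0.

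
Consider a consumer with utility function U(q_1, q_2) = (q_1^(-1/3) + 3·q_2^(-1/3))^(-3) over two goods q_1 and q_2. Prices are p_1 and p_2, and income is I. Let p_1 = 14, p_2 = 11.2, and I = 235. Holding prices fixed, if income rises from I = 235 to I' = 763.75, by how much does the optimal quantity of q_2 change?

Δq_2* = 32.2502

MU_q_1 ∝ q_1^(-4/3), MU_q_2 ∝ 3·q_2^(-4/3), so MRS = (1/3)·(q_2/q_1)^(4/3) = p_1/p_2.
Hence q_2/q_1 = (3·p_1/p_2)^(1/(4/3)), i.e. raised to the 0.75 power.
Substitute q_2 = (q_2/q_1)·q_1 into the budget: q_1* = I/(p_1 + p_2·(q_2/q_1)).
Numerically q_2/q_1 = 2.694781, so q_1* = 235/(14 + 11.2·2.694781) = 5.319 and q_2* = 2.694781·5.319 = 14.3334.
At I' = 763.75: q_2* = 46.5837. Change: 46.5837 − 14.3334 = 32.2502.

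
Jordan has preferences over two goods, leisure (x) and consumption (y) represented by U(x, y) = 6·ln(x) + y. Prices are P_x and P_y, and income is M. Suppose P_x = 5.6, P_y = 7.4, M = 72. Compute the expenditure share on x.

share on x = 0.6167

Set MRS = P_x/P_y: (6/x)/1 = P_x/P_y.
So x*(P_x,P_y) = 6·P_y/P_x, independent of income; and y* = (M − 6·P_y)/P_y.
At the given prices: x* = 6·7.4/5.6 = 7.9286, and y* = 3.7297.
Expenditure on x: 5.6·7.9286 = 44.4; share = 0.6167.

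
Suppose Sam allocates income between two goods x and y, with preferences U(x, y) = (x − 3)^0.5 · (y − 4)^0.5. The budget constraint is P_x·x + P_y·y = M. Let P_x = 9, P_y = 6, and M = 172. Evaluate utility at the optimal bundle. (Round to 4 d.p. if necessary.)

V = 8.233

This is Cobb-Douglas in (x−3, y−4): tangency gives 0.5·P_y·(y−4) = 0.5·P_x·(x−3).
Substituting into the budget: x* = 3 + 0.5·(M − 3·P_x − 4·P_y)/P_x, and y* = 4 + 0.5·(…)/P_y.
Discretionary income = 172 − 3·9 − 4·6 = 121; x* = 3 + 0.5·121/9 = 9.7222; y* = 4 + 0.5·121/6 = 14.0833.
Utility at the optimum: U(9.7222, 14.0833) = 8.233.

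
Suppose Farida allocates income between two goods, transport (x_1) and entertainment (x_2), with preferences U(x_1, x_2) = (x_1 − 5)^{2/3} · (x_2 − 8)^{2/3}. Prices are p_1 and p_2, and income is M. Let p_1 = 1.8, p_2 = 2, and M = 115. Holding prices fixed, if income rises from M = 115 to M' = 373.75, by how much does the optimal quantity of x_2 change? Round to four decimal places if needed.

Δx_2* = 64.6875

Let x_1' = x_1−5, x_2' = x_2−8. MRS = x_2'/x_1' = p_1/p_2.
After buying the subsistence bundle (5, 8), a share 0.5 of the remaining income goes to x_1: x_1* = 5 + 0.5·(M − 5p_1 − 8p_2)/p_1.
Discretionary income = 115 − 5·1.8 − 8·2 = 90; x_2* = 8 + 0.5·90/2 = 30.5.
At M' = 373.75: x_2* = 95.1875. Change: 95.1875 − 30.5 = 64.6875.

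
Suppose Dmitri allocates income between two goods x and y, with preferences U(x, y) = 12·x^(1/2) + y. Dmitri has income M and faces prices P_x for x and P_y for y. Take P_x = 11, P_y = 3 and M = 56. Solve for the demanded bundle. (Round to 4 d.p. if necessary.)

Set MRS = P_x/P_y: 6·x^(−1/2) = P_x/P_y.
Thus x* = (6·P_y/P_x)² — independent of M — with the rest of income spent on y.
Plugging in: x* = (6·3/11)² = 2.6777, y* = 8.8485.

x* = 2.6777, y* = 8.8485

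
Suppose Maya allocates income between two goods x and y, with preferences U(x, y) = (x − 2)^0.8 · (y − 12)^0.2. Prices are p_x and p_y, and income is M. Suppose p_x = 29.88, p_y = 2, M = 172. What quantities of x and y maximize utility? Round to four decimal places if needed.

Let x' = x−2, y' = y−12. MRS = 4·y'/x' = p_x/p_y.
After buying the subsistence bundle (2, 12), a share 0.8 of the remaining income goes to x: x* = 2 + 0.8·(M − 2p_x − 12p_y)/p_x.
Discretionary income = 172 − 2·29.88 − 12·2 = 88.24; x* = 2 + 0.8·88.24/29.88 = 4.3625; y* = 12 + 0.2·88.24/2 = 20.824.

x* = 4.3625, y* = 20.824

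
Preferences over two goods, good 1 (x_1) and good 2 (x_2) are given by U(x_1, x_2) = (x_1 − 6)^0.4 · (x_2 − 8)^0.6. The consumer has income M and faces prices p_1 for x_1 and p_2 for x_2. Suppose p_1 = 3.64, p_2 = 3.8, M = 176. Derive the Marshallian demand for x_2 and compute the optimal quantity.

MRS = (2/3)·(x_2−8)/(x_1−6). Tangency with p_1/p_2 gives x_2−8 = (3/2)·(p_1/p_2)·(x_1−6).
Substituting into the budget: x_1* = 6 + 0.4·(M − 6·p_1 − 8·p_2)/p_1, and x_2* = 8 + 0.6·(…)/p_2.
Discretionary income = 176 − 6·3.64 − 8·3.8 = 123.76; x_2* = 8 + 0.6·123.76/3.8 = 27.5411.

x_2* = 27.5411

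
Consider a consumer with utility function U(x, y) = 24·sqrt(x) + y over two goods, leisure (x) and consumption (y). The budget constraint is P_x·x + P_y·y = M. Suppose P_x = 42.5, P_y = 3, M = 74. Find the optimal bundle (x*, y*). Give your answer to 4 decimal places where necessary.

x* = 0.7175, y* = 14.502

Set MRS = P_x/P_y: 12·x^(−1/2) = P_x/P_y.
Thus x* = (12·P_y/P_x)² — independent of M — with the rest of income spent on y.
Plugging in: x* = (12·3/42.5)² = 0.7175, y* = 14.502.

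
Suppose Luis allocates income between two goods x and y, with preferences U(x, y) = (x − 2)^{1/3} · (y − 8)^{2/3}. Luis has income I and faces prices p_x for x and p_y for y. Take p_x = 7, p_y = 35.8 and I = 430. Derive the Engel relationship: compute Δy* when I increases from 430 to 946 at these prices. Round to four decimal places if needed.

Δy* = 9.6089

This is Cobb-Douglas in (x−2, y−8): tangency gives 1/3·p_y·(y−8) = 2/3·p_x·(x−2).
Substituting into the budget: x* = 2 + 1/3·(I − 2·p_x − 8·p_y)/p_x, and y* = 8 + 2/3·(…)/p_y.
Discretionary income = 430 − 2·7 − 8·35.8 = 129.6; y* = 8 + 2/3·129.6/35.8 = 10.4134.
At I' = 946: y* = 20.0223. Change: 20.0223 − 10.4134 = 9.6089.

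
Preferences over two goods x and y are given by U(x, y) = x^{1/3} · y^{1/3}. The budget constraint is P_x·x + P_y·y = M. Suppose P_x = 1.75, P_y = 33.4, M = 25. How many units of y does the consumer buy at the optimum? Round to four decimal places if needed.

y* = 0.3743

The MRS is y/x. Set MRS = P_x/P_y.
So 1/3·P_y·y = 1/3·P_x·x; combined with the budget, a share 0.5 of income goes to x.
Demand: x*(P_x,P_y,M) = 0.5·M/P_x and y* = 0.5·M/P_y.
At P_x=1.75, P_y=33.4, M=25: y* = 0.5·25/33.4 = 0.3743.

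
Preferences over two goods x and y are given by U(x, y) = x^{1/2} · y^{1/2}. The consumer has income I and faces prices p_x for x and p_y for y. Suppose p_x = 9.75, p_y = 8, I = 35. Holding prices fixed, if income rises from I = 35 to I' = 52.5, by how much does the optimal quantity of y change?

Δy* = 1.0938

Tangency: MRS = y/x = p_x/p_y.
So 0.5·p_y·y = 0.5·p_x·x; combined with the budget, a share 0.5 of income goes to x.
Demand: x*(p_x,p_y,I) = 0.5·I/p_x and y* = 0.5·I/p_y.
At p_x=9.75, p_y=8, I=35: y* = 0.5·35/8 = 2.1875.
At I' = 52.5: y* = 3.2812. Change: 3.2812 − 2.1875 = 1.0938.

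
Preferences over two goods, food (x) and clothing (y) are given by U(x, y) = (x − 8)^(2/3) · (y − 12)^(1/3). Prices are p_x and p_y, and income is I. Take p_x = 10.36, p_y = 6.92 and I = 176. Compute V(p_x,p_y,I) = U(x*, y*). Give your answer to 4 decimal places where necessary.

V = 0.589

Let x' = x−8, y' = y−12. MRS = 2·y'/x' = p_x/p_y.
Substituting into the budget: x* = 8 + 2/3·(I − 8·p_x − 12·p_y)/p_x, and y* = 12 + 1/3·(…)/p_y.
Discretionary income = 176 − 8·10.36 − 12·6.92 = 10.08; x* = 8 + 2/3·10.08/10.36 = 8.6486; y* = 12 + 1/3·10.08/6.92 = 12.4855.
Utility at the optimum: U(8.6486, 12.4855) = 0.589.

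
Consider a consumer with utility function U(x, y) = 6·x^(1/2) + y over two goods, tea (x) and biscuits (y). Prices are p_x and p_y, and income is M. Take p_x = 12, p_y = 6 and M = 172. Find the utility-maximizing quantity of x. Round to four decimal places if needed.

x* = 2.25

Set MRS = p_x/p_y: 3·x^(−1/2) = p_x/p_y.
Thus x* = (3·p_y/p_x)² — independent of M — with the rest of income spent on y.
Plugging in: x* = (3·6/12)² = 2.25.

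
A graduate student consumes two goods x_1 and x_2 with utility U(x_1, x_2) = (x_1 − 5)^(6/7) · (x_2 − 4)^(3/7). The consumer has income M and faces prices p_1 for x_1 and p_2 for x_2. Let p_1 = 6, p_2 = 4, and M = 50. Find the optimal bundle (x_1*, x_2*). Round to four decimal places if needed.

x_1* = 5.4444, x_2* = 4.3333

Let x_1' = x_1−5, x_2' = x_2−4. MRS = 2·x_2'/x_1' = p_1/p_2.
Substituting into the budget: x_1* = 5 + 2/3·(M − 5·p_1 − 4·p_2)/p_1, and x_2* = 4 + 1/3·(…)/p_2.
Discretionary income = 50 − 5·6 − 4·4 = 4; x_1* = 5 + 2/3·4/6 = 5.4444; x_2* = 4 + 1/3·4/4 = 4.3333.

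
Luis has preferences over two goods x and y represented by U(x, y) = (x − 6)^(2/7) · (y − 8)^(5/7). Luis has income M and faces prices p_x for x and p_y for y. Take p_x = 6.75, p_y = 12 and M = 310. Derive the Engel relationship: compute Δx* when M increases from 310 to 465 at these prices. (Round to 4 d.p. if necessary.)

This is Cobb-Douglas in (x−6, y−8): tangency gives 2/7·p_y·(y−8) = 5/7·p_x·(x−6).
Substituting into the budget: x* = 6 + 2/7·(M − 6·p_x − 8·p_y)/p_x, and y* = 8 + 5/7·(…)/p_y.
Discretionary income = 310 − 6·6.75 − 8·12 = 173.5; x* = 6 + 2/7·173.5/6.75 = 13.3439.
At M' = 465: x* = 19.9048. Change: 19.9048 − 13.3439 = 6.5608.

Δx* = 6.5608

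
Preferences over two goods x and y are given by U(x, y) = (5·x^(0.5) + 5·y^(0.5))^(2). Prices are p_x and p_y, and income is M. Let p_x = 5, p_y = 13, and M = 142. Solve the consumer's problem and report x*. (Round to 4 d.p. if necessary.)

x* = 20.5111

MU_x ∝ 5·x^(-0.5), MU_y ∝ 5·y^(-0.5), so MRS = (y/x)^(0.5) = p_x/p_y.
Hence y/x = (p_x/p_y)^(1/(0.5)), i.e. raised to the 2 power.
Substitute y = (y/x)·x into the budget: x* = M/(p_x + p_y·(y/x)).
Numerically y/x = 0.147929, so x* = 142/(5 + 13·0.147929) = 20.5111.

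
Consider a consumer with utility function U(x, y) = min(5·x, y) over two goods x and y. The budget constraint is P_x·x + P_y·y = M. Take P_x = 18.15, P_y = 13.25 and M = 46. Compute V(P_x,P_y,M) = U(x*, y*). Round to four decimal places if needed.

V = 2.7251

Leontief preferences: the optimum is at the kink where x/1 = y/5, i.e. y = 5·x.
Budget: P_x·x + P_y·5·x = M, so (P_x + 5·P_y)·x = M.
Demand: x*(P_x,P_y,M) = M/(P_x + 5·P_y), y* = 5·M/(P_x + 5·P_y).
Here 18.15 + 5·13.25 = 84.4, giving x* = 0.545 and y* = 2.7251.
Utility at the optimum: U(0.545, 2.7251) = 2.7251.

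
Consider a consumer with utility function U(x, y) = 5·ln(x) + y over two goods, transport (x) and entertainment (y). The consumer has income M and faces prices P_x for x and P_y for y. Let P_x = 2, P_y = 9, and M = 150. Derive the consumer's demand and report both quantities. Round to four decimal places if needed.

MU_x = 5/x, MU_y = 1. Tangency: 5/x = P_x/P_y.
So x*(P_x,P_y) = 5·P_y/P_x, independent of income; and y* = (M − 5·P_y)/P_y.
At the given prices: x* = 5·9/2 = 22.5, and y* = 11.6667.

x* = 22.5, y* = 11.6667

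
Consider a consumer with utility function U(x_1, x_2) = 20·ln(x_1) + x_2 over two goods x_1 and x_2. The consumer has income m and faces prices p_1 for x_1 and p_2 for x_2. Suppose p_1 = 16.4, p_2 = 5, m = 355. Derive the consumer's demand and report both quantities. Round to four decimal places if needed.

MU_x_1 = 20/x_1, MU_x_2 = 1. Tangency: 20/x_1 = p_1/p_2.
So x_1*(p_1,p_2) = 20·p_2/p_1, independent of income; and x_2* = (m − 20·p_2)/p_2.
At the given prices: x_1* = 20·5/16.4 = 6.0976, and x_2* = 51.

x_1* = 6.0976, x_2* = 51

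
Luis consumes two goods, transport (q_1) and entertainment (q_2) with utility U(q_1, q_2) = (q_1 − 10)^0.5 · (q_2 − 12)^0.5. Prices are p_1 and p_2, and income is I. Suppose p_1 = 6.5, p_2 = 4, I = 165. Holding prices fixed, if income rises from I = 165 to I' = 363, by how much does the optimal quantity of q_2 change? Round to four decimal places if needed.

This is Cobb-Douglas in (q_1−10, q_2−12): tangency gives 0.5·p_2·(q_2−12) = 0.5·p_1·(q_1−10).
After buying the subsistence bundle (10, 12), a share 0.5 of the remaining income goes to q_1: q_1* = 10 + 0.5·(I − 10p_1 − 12p_2)/p_1.
Discretionary income = 165 − 10·6.5 − 12·4 = 52; q_2* = 12 + 0.5·52/4 = 18.5.
At I' = 363: q_2* = 43.25. Change: 43.25 − 18.5 = 24.75.

Δq_2* = 24.75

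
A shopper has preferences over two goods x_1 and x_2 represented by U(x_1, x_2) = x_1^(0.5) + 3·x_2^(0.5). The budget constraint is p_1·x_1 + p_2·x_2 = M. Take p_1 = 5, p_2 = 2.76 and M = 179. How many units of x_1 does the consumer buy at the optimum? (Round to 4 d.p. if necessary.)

x_1* = 2.0688

From the CES first-order condition, (1/3)·(x_2/x_1)^(0.5) = p_1/p_2.
Hence x_2/x_1 = (3·p_1/p_2)^(1/(0.5)), i.e. raised to the 2 power.
Substitute x_2 = (x_2/x_1)·x_1 into the budget: x_1* = M/(p_1 + p_2·(x_2/x_1)).
Numerically x_2/x_1 = 29.536862, so x_1* = 179/(5 + 2.76·29.536862) = 2.0688.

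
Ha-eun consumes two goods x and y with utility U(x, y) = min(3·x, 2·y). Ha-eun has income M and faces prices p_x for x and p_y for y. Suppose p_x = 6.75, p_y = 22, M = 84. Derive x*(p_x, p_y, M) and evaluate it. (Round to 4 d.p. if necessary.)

Leontief preferences: the optimum is at the kink where x/2 = y/3, i.e. y = (3/2)·x.
Budget: p_x·x + p_y·(3/2)·x = M, so (2·p_x + 3·p_y)·x = 2·M.
Demand: x*(p_x,p_y,M) = 2·M/(2·p_x + 3·p_y), y* = 3·M/(2·p_x + 3·p_y).
Here 2·6.75 + 3·22 = 79.5, giving x* = 2.1132.

x* = 2.1132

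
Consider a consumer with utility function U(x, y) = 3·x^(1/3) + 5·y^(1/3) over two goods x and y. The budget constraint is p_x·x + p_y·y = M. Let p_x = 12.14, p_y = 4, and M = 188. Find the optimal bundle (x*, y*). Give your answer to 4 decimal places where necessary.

x* = 3.2613, y* = 37.102

From the CES first-order condition, (3/5)·(y/x)^(2/3) = p_x/p_y.
Hence y/x = ((5/3)·p_x/p_y)^(1/(2/3)), i.e. raised to the 1.5 power.
Substitute y = (y/x)·x into the budget: x* = M/(p_x + p_y·(y/x)).
Numerically y/x = 11.376565, so x* = 188/(12.14 + 4·11.376565) = 3.2613 and y* = 11.376565·3.2613 = 37.102.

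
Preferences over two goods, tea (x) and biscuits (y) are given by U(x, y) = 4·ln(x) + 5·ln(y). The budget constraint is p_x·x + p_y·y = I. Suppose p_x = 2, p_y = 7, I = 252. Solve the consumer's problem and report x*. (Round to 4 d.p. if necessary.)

x* = 56

Tangency: MRS = (4/5)·y/x = p_x/p_y.
Rearranging, p_y·y = (5/4)·p_x·x. Substituting into the budget gives p_x·x·(1 + (5/4)) = I.
Demand: x*(p_x,p_y,I) = 4/9·I/p_x and y* = 5/9·I/p_y.
At p_x=2, p_y=7, I=252: x* = 4/9·252/2 = 56.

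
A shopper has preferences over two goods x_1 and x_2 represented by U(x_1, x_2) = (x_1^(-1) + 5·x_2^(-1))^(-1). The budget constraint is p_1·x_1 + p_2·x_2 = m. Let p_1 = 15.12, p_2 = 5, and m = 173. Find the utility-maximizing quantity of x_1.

Numerically x_2/x_1 = 3.888444, so x_1* = 173/(15.12 + 5·3.888444) = 5.0055.

x_1* = 5.0055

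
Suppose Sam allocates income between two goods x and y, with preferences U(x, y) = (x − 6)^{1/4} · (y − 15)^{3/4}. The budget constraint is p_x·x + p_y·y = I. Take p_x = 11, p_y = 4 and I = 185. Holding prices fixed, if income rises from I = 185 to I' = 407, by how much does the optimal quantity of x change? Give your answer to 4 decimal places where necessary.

Δx* = 5.0455

After buying the subsistence bundle (6, 15), a share 0.25 of the remaining income goes to x: x* = 6 + 0.25·(I − 6p_x − 15p_y)/p_x.
Discretionary income = 185 − 6·11 − 15·4 = 59; x* = 6 + 0.25·59/11 = 7.3409.
At I' = 407: x* = 12.3864. Change: 12.3864 − 7.3409 = 5.0455.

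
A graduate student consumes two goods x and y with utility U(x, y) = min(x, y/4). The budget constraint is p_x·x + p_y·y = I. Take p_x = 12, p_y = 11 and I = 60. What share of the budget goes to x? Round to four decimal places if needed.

With perfect complements, no substitution: consume in ratio x:y = 1:4.
Budget: p_x·x + p_y·4·x = I, so (p_x + 4·p_y)·x = I.
Demand: x*(p_x,p_y,I) = I/(p_x + 4·p_y), y* = 4·I/(p_x + 4·p_y).
Here 12 + 4·11 = 56, giving x* = 1.0714 and y* = 4.2857.
Expenditure on x: 12·1.0714 = 12.8571; share = 0.2143.

share on x = 0.2143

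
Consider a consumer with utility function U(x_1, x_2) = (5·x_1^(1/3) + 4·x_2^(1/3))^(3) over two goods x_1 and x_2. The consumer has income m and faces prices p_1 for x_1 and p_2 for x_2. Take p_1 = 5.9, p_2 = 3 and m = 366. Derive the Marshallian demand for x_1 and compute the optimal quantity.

Substitute x_2 = (x_2/x_1)·x_1 into the budget: x_1* = m/(p_1 + p_2·(x_2/x_1)).
Numerically x_2/x_1 = 1.973473, so x_1* = 366/(5.9 + 3·1.973473) = 30.9634.

x_1* = 30.9634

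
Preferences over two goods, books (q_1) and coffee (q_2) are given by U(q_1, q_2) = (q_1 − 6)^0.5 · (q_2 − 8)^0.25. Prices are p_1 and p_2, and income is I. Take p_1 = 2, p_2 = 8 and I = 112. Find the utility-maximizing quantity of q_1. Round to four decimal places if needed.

Substituting into the budget: q_1* = 6 + 2/3·(I − 6·p_1 − 8·p_2)/p_1, and q_2* = 8 + 1/3·(…)/p_2.
Discretionary income = 112 − 6·2 − 8·8 = 36; q_1* = 6 + 2/3·36/2 = 18.

q_1* = 18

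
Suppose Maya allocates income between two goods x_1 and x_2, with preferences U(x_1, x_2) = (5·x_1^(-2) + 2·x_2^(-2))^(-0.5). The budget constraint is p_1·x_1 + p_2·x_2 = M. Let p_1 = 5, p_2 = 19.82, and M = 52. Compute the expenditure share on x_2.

From the CES first-order condition, (5/2)·(x_2/x_1)^(3) = p_1/p_2.
Hence x_2/x_1 = ((2/5)·p_1/p_2)^(1/(3)), i.e. raised to the 1/3 power.
Substitute x_2 = (x_2/x_1)·x_1 into the budget: x_1* = M/(p_1 + p_2·(x_2/x_1)).
Numerically x_2/x_1 = 0.46556, so x_1* = 52/(5 + 19.82·0.46556) = 3.6549 and x_2* = 0.46556·3.6549 = 1.7016.
Expenditure on x_2: 19.82·1.7016 = 33.7254; share = 0.6486.

share on x_2 = 0.6486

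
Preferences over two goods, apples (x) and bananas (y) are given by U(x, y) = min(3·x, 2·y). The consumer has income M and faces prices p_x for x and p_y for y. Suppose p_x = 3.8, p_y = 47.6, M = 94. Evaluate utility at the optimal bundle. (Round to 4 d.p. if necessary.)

With perfect complements, no substitution: consume in ratio x:y = 2:3.
Budget: p_x·x + p_y·(3/2)·x = M, so (2·p_x + 3·p_y)·x = 2·M.
Demand: x*(p_x,p_y,M) = 2·M/(2·p_x + 3·p_y), y* = 3·M/(2·p_x + 3·p_y).
Here 2·3.8 + 3·47.6 = 150.4, giving x* = 1.25 and y* = 1.875.
Utility at the optimum: U(1.25, 1.875) = 3.75.

V = 3.75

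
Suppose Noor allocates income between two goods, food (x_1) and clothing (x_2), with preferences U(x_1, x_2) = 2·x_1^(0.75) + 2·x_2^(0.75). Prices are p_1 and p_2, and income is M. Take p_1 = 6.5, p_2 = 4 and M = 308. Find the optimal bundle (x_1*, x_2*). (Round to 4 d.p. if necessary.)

x_1* = 8.9557, x_2* = 62.447

With the ratio pinned down, the budget gives x_1* = M/(p_1 + p_2·(x_2/x_1)) and x_2* = (x_2/x_1)·x_1*.
Numerically x_2/x_1 = 6.9729, so x_1* = 308/(6.5 + 4·6.9729) = 8.9557 and x_2* = 6.9729·8.9557 = 62.447.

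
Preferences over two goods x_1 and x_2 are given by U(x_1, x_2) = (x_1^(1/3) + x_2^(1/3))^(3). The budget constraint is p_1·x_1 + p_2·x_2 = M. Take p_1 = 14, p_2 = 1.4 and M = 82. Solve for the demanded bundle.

MRS = MU_x_1/MU_x_2 = (x_2/x_1)^(2/3). Set equal to p_1/p_2.
Solve for the ratio: x_2/x_1 = [p_1/p_2]^(1.5).
Substitute x_2 = (x_2/x_1)·x_1 into the budget: x_1* = M/(p_1 + p_2·(x_2/x_1)).
Numerically x_2/x_1 = 31.622777, so x_1* = 82/(14 + 1.4·31.622777) = 1.4072 and x_2* = 31.622777·1.4072 = 44.4995.

x_1* = 1.4072, x_2* = 44.4995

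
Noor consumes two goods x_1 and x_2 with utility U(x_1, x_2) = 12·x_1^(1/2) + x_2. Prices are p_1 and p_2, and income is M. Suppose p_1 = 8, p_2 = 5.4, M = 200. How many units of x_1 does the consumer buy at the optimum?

x_1* = 16.4025

Set MRS = p_1/p_2: 6·x_1^(−1/2) = p_1/p_2.
Solve: √x_1 = 6·p_2/p_1, so x_1*(p_1,p_2) = (6·p_2/p_1)², and x_2* = (M − p_1·x_1*)/p_2.
Plugging in: x_1* = (6·5.4/8)² = 16.4025.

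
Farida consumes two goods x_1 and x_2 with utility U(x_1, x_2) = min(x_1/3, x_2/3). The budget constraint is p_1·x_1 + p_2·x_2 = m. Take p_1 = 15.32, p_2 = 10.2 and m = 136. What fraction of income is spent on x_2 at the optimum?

share on x_2 = 0.3997

Leontief preferences: the optimum is at the kink where x_1/3 = x_2/3, i.e. x_2 = x_1.
Budget: p_1·x_1 + p_2·x_1 = m, so (3·p_1 + 3·p_2)·x_1 = 3·m.
Demand: x_1*(p_1,p_2,m) = 3·m/(3·p_1 + 3·p_2), x_2* = 3·m/(3·p_1 + 3·p_2).
Here 3·15.32 + 3·10.2 = 76.56, giving x_1* = 5.3292 and x_2* = 5.3292.
Expenditure on x_2: 10.2·5.3292 = 54.3574; share = 0.3997.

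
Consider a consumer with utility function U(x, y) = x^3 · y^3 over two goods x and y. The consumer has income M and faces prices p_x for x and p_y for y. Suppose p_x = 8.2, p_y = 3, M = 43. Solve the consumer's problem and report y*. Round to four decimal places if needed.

y* = 7.1667

At p_x=8.2, p_y=3, M=43: y* = 0.5·43/3 = 7.1667.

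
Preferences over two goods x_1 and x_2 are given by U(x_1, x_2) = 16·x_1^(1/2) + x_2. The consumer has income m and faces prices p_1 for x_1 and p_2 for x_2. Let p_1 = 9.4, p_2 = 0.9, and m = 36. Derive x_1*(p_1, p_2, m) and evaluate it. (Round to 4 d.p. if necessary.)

Utility is quasi-linear in x_2; the FOC for x_1 is 8/√x_1 = p_1/p_2.
Solve: √x_1 = 8·p_2/p_1, so x_1*(p_1,p_2) = (8·p_2/p_1)², and x_2* = (m − p_1·x_1*)/p_2.
Plugging in: x_1* = (8·0.9/9.4)² = 0.5867.

x_1* = 0.5867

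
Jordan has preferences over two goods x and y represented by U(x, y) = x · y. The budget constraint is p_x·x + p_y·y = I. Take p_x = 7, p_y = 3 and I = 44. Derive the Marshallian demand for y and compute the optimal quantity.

y* = 7.3333

Tangency: MRS = y/x = p_x/p_y.
Rearranging, p_y·y = p_x·x. Substituting into the budget gives p_x·x·(1 + 1) = I.
Demand: x*(p_x,p_y,I) = 0.5·I/p_x and y* = 0.5·I/p_y.
At p_x=7, p_y=3, I=44: y* = 0.5·44/3 = 7.3333.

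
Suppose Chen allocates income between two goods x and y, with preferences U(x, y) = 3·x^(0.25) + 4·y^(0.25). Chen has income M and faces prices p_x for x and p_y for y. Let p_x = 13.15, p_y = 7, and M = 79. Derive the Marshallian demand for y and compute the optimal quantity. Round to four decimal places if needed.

y* = 7.2705

MRS = MU_x/MU_y = (3/4)·(y/x)^(0.75). Set equal to p_x/p_y.
Hence y/x = ((4/3)·p_x/p_y)^(1/(0.75)), i.e. raised to the 4/3 power.
Substitute y = (y/x)·x into the budget: x* = M/(p_x + p_y·(y/x)).
Numerically y/x = 3.401642, so x* = 79/(13.15 + 7·3.401642) = 2.1374 and y* = 3.401642·2.1374 = 7.2705.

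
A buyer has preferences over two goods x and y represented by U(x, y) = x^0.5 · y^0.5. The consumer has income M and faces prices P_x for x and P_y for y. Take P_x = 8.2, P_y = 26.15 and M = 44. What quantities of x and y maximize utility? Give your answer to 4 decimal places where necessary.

Tangency: MRS = y/x = P_x/P_y.
So 0.5·P_y·y = 0.5·P_x·x; combined with the budget, a share 0.5 of income goes to x.
Demand: x*(P_x,P_y,M) = 0.5·M/P_x and y* = 0.5·M/P_y.
At P_x=8.2, P_y=26.15, M=44: x* = 0.5·44/8.2 = 2.6829, y* = 0.8413.

x* = 2.6829, y* = 0.8413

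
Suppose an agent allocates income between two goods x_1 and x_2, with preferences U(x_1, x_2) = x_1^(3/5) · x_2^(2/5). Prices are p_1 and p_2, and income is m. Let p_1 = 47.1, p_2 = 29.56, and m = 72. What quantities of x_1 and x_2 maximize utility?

x_1* = 0.9172, x_2* = 0.9743

Demand: x_1*(p_1,p_2,m) = 0.6·m/p_1 and x_2* = 0.4·m/p_2.
At p_1=47.1, p_2=29.56, m=72: x_1* = 0.6·72/47.1 = 0.9172, x_2* = 0.9743.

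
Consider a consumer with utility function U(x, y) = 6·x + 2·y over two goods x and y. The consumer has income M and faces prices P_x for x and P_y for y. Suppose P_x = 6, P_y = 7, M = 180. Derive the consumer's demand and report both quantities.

Perfect substitutes: compare marginal utility per dollar. 6/P_x vs 2/P_y → 1 vs 0.2857.
x gives more utility per dollar, so spend all income on x: x* = M/P_x, y* = 0.
Numerically: x* = 30, y* = 0.

x* = 30, y* = 0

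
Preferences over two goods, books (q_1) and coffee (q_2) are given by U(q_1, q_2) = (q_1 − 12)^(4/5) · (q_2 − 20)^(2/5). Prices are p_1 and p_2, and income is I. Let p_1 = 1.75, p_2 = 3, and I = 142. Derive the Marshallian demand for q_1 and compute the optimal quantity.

Let q_1' = q_1−12, q_2' = q_2−20. MRS = 2·q_2'/q_1' = p_1/p_2.
After buying the subsistence bundle (12, 20), a share 2/3 of the remaining income goes to q_1: q_1* = 12 + 2/3·(I − 12p_1 − 20p_2)/p_1.
Discretionary income = 142 − 12·1.75 − 20·3 = 61; q_1* = 12 + 2/3·61/1.75 = 35.2381.

q_1* = 35.2381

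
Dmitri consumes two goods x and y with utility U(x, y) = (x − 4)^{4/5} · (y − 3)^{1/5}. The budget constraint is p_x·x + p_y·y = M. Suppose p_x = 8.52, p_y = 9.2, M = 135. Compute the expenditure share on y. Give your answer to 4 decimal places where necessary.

share on y = 0.3131

Let x' = x−4, y' = y−3. MRS = 4·y'/x' = p_x/p_y.
Substituting into the budget: x* = 4 + 0.8·(M − 4·p_x − 3·p_y)/p_x, and y* = 3 + 0.2·(…)/p_y.
Discretionary income = 135 − 4·8.52 − 3·9.2 = 73.32; x* = 4 + 0.8·73.32/8.52 = 10.8845; y* = 3 + 0.2·73.32/9.2 = 4.5939.
Expenditure on y: 9.2·4.5939 = 42.264; share = 0.3131.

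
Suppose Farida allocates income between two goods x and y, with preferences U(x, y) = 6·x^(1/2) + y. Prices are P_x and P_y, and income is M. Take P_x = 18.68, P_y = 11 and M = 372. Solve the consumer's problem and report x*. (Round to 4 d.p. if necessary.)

Set MRS = P_x/P_y: 3·x^(−1/2) = P_x/P_y.
Solve: √x = 3·P_y/P_x, so x*(P_x,P_y) = (3·P_y/P_x)², and y* = (M − P_x·x*)/P_y.
Plugging in: x* = (3·11/18.68)² = 3.1209.

x* = 3.1209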